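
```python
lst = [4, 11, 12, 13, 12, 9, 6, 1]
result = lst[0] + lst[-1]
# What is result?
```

lst has length 8. lst[0] = 4.
lst has length 8. Negative index -1 maps to positive index 8 + (-1) = 7. lst[7] = 1.
Sum: 4 + 1 = 5.

5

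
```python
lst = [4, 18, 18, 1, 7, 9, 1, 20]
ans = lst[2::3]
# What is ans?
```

lst has length 8. The slice lst[2::3] selects indices [2, 5] (2->18, 5->9), giving [18, 9].

[18, 9]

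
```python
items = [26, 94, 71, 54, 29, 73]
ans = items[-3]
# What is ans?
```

items has length 6. Negative index -3 maps to positive index 6 + (-3) = 3. items[3] = 54.

54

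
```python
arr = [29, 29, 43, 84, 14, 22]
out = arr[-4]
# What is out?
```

arr has length 6. Negative index -4 maps to positive index 6 + (-4) = 2. arr[2] = 43.

43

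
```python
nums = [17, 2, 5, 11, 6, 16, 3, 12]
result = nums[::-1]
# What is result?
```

nums has length 8. The slice nums[::-1] selects indices [7, 6, 5, 4, 3, 2, 1, 0] (7->12, 6->3, 5->16, 4->6, 3->11, 2->5, 1->2, 0->17), giving [12, 3, 16, 6, 11, 5, 2, 17].

[12, 3, 16, 6, 11, 5, 2, 17]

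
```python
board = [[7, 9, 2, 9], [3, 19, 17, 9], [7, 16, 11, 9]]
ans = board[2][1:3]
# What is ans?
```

board[2] = [7, 16, 11, 9]. board[2] has length 4. The slice board[2][1:3] selects indices [1, 2] (1->16, 2->11), giving [16, 11].

[16, 11]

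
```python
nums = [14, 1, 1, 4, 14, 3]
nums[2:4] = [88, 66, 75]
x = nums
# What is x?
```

nums starts as [14, 1, 1, 4, 14, 3] (length 6). The slice nums[2:4] covers indices [2, 3] with values [1, 4]. Replacing that slice with [88, 66, 75] (different length) produces [14, 1, 88, 66, 75, 14, 3].

[14, 1, 88, 66, 75, 14, 3]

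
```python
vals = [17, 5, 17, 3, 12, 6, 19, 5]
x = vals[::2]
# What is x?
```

vals has length 8. The slice vals[::2] selects indices [0, 2, 4, 6] (0->17, 2->17, 4->12, 6->19), giving [17, 17, 12, 19].

[17, 17, 12, 19]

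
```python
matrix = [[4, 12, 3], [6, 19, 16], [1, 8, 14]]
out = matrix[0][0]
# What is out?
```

matrix[0] = [4, 12, 3]. Taking column 0 of that row yields 4.

4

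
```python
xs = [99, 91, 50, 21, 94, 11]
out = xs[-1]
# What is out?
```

xs has length 6. Negative index -1 maps to positive index 6 + (-1) = 5. xs[5] = 11.

11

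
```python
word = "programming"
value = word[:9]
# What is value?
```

word has length 11. The slice word[:9] selects indices [0, 1, 2, 3, 4, 5, 6, 7, 8] (0->'p', 1->'r', 2->'o', 3->'g', 4->'r', 5->'a', 6->'m', 7->'m', 8->'i'), giving 'programmi'.

'programmi'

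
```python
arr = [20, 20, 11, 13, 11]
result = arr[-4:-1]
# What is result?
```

arr has length 5. The slice arr[-4:-1] selects indices [1, 2, 3] (1->20, 2->11, 3->13), giving [20, 11, 13].

[20, 11, 13]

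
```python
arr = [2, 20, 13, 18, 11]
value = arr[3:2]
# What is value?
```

arr has length 5. The slice arr[3:2] resolves to an empty index range, so the result is [].

[]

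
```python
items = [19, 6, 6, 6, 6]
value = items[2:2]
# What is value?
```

items has length 5. The slice items[2:2] resolves to an empty index range, so the result is [].

[]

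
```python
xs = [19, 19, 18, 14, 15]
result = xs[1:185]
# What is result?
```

xs has length 5. The slice xs[1:185] selects indices [1, 2, 3, 4] (1->19, 2->18, 3->14, 4->15), giving [19, 18, 14, 15].

[19, 18, 14, 15]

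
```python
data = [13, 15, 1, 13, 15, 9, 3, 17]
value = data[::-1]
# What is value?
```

data has length 8. The slice data[::-1] selects indices [7, 6, 5, 4, 3, 2, 1, 0] (7->17, 6->3, 5->9, 4->15, 3->13, 2->1, 1->15, 0->13), giving [17, 3, 9, 15, 13, 1, 15, 13].

[17, 3, 9, 15, 13, 1, 15, 13]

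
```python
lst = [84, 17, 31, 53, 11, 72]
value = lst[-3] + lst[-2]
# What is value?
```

lst has length 6. Negative index -3 maps to positive index 6 + (-3) = 3. lst[3] = 53.
lst has length 6. Negative index -2 maps to positive index 6 + (-2) = 4. lst[4] = 11.
Sum: 53 + 11 = 64.

64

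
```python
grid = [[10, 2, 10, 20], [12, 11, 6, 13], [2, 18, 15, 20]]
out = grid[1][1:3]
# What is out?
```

grid[1] = [12, 11, 6, 13]. grid[1] has length 4. The slice grid[1][1:3] selects indices [1, 2] (1->11, 2->6), giving [11, 6].

[11, 6]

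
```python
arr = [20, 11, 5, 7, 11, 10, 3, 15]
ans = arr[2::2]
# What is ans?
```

arr has length 8. The slice arr[2::2] selects indices [2, 4, 6] (2->5, 4->11, 6->3), giving [5, 11, 3].

[5, 11, 3]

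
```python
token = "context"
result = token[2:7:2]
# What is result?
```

token has length 7. The slice token[2:7:2] selects indices [2, 4, 6] (2->'n', 4->'e', 6->'t'), giving 'net'.

'net'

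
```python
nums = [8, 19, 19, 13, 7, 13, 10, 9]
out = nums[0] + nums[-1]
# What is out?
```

nums has length 8. nums[0] = 8.
nums has length 8. Negative index -1 maps to positive index 8 + (-1) = 7. nums[7] = 9.
Sum: 8 + 9 = 17.

17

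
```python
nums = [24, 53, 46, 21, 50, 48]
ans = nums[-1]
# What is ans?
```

nums has length 6. Negative index -1 maps to positive index 6 + (-1) = 5. nums[5] = 48.

48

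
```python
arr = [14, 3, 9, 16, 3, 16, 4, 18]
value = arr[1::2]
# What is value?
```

arr has length 8. The slice arr[1::2] selects indices [1, 3, 5, 7] (1->3, 3->16, 5->16, 7->18), giving [3, 16, 16, 18].

[3, 16, 16, 18]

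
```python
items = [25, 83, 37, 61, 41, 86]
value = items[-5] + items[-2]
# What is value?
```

items has length 6. Negative index -5 maps to positive index 6 + (-5) = 1. items[1] = 83.
items has length 6. Negative index -2 maps to positive index 6 + (-2) = 4. items[4] = 41.
Sum: 83 + 41 = 124.

124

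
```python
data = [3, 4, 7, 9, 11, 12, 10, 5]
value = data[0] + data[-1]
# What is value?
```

data has length 8. data[0] = 3.
data has length 8. Negative index -1 maps to positive index 8 + (-1) = 7. data[7] = 5.
Sum: 3 + 5 = 8.

8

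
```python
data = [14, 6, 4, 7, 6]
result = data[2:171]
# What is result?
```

data has length 5. The slice data[2:171] selects indices [2, 3, 4] (2->4, 3->7, 4->6), giving [4, 7, 6].

[4, 7, 6]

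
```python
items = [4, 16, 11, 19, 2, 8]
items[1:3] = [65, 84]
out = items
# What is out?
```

items starts as [4, 16, 11, 19, 2, 8] (length 6). The slice items[1:3] covers indices [1, 2] with values [16, 11]. Replacing that slice with [65, 84] (same length) produces [4, 65, 84, 19, 2, 8].

[4, 65, 84, 19, 2, 8]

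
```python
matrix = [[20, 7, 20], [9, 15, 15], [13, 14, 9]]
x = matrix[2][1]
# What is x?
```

matrix[2] = [13, 14, 9]. Taking column 1 of that row yields 14.

14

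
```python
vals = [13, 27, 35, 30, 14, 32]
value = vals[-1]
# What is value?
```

vals has length 6. Negative index -1 maps to positive index 6 + (-1) = 5. vals[5] = 32.

32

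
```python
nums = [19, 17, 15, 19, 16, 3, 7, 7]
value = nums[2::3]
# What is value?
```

nums has length 8. The slice nums[2::3] selects indices [2, 5] (2->15, 5->3), giving [15, 3].

[15, 3]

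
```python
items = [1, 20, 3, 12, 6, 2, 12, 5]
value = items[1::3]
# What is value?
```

items has length 8. The slice items[1::3] selects indices [1, 4, 7] (1->20, 4->6, 7->5), giving [20, 6, 5].

[20, 6, 5]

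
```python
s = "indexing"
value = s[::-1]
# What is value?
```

s has length 8. The slice s[::-1] selects indices [7, 6, 5, 4, 3, 2, 1, 0] (7->'g', 6->'n', 5->'i', 4->'x', 3->'e', 2->'d', 1->'n', 0->'i'), giving 'gnixedni'.

'gnixedni'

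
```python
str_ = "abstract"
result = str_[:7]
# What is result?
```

str_ has length 8. The slice str_[:7] selects indices [0, 1, 2, 3, 4, 5, 6] (0->'a', 1->'b', 2->'s', 3->'t', 4->'r', 5->'a', 6->'c'), giving 'abstrac'.

'abstrac'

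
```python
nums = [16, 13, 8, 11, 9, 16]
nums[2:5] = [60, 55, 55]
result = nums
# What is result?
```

nums starts as [16, 13, 8, 11, 9, 16] (length 6). The slice nums[2:5] covers indices [2, 3, 4] with values [8, 11, 9]. Replacing that slice with [60, 55, 55] (same length) produces [16, 13, 60, 55, 55, 16].

[16, 13, 60, 55, 55, 16]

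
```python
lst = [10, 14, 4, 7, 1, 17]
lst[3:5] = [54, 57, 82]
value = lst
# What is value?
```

lst starts as [10, 14, 4, 7, 1, 17] (length 6). The slice lst[3:5] covers indices [3, 4] with values [7, 1]. Replacing that slice with [54, 57, 82] (different length) produces [10, 14, 4, 54, 57, 82, 17].

[10, 14, 4, 54, 57, 82, 17]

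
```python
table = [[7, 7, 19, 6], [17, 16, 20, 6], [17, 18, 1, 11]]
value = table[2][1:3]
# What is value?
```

table[2] = [17, 18, 1, 11]. table[2] has length 4. The slice table[2][1:3] selects indices [1, 2] (1->18, 2->1), giving [18, 1].

[18, 1]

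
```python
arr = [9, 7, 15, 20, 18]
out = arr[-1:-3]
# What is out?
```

arr has length 5. The slice arr[-1:-3] resolves to an empty index range, so the result is [].

[]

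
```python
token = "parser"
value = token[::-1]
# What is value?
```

token has length 6. The slice token[::-1] selects indices [5, 4, 3, 2, 1, 0] (5->'r', 4->'e', 3->'s', 2->'r', 1->'a', 0->'p'), giving 'resrap'.

'resrap'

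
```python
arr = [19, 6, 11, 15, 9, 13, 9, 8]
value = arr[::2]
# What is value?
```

arr has length 8. The slice arr[::2] selects indices [0, 2, 4, 6] (0->19, 2->11, 4->9, 6->9), giving [19, 11, 9, 9].

[19, 11, 9, 9]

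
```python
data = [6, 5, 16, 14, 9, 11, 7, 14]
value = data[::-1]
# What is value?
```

data has length 8. The slice data[::-1] selects indices [7, 6, 5, 4, 3, 2, 1, 0] (7->14, 6->7, 5->11, 4->9, 3->14, 2->16, 1->5, 0->6), giving [14, 7, 11, 9, 14, 16, 5, 6].

[14, 7, 11, 9, 14, 16, 5, 6]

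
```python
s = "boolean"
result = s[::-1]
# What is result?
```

s has length 7. The slice s[::-1] selects indices [6, 5, 4, 3, 2, 1, 0] (6->'n', 5->'a', 4->'e', 3->'l', 2->'o', 1->'o', 0->'b'), giving 'naeloob'.

'naeloob'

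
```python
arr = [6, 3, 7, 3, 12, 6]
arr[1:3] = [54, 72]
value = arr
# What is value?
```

arr starts as [6, 3, 7, 3, 12, 6] (length 6). The slice arr[1:3] covers indices [1, 2] with values [3, 7]. Replacing that slice with [54, 72] (same length) produces [6, 54, 72, 3, 12, 6].

[6, 54, 72, 3, 12, 6]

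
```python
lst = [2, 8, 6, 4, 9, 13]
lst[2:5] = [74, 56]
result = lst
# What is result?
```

lst starts as [2, 8, 6, 4, 9, 13] (length 6). The slice lst[2:5] covers indices [2, 3, 4] with values [6, 4, 9]. Replacing that slice with [74, 56] (different length) produces [2, 8, 74, 56, 13].

[2, 8, 74, 56, 13]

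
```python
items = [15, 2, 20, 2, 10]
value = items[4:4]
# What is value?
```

items has length 5. The slice items[4:4] resolves to an empty index range, so the result is [].

[]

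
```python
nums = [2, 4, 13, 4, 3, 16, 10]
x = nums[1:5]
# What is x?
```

nums has length 7. The slice nums[1:5] selects indices [1, 2, 3, 4] (1->4, 2->13, 3->4, 4->3), giving [4, 13, 4, 3].

[4, 13, 4, 3]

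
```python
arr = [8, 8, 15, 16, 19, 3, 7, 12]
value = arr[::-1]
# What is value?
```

arr has length 8. The slice arr[::-1] selects indices [7, 6, 5, 4, 3, 2, 1, 0] (7->12, 6->7, 5->3, 4->19, 3->16, 2->15, 1->8, 0->8), giving [12, 7, 3, 19, 16, 15, 8, 8].

[12, 7, 3, 19, 16, 15, 8, 8]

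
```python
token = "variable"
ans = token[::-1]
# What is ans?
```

token has length 8. The slice token[::-1] selects indices [7, 6, 5, 4, 3, 2, 1, 0] (7->'e', 6->'l', 5->'b', 4->'a', 3->'i', 2->'r', 1->'a', 0->'v'), giving 'elbairav'.

'elbairav'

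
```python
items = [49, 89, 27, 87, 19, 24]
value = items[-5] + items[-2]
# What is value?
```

items has length 6. Negative index -5 maps to positive index 6 + (-5) = 1. items[1] = 89.
items has length 6. Negative index -2 maps to positive index 6 + (-2) = 4. items[4] = 19.
Sum: 89 + 19 = 108.

108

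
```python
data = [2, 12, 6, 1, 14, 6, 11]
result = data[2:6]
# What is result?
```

data has length 7. The slice data[2:6] selects indices [2, 3, 4, 5] (2->6, 3->1, 4->14, 5->6), giving [6, 1, 14, 6].

[6, 1, 14, 6]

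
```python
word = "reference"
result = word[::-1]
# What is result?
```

word has length 9. The slice word[::-1] selects indices [8, 7, 6, 5, 4, 3, 2, 1, 0] (8->'e', 7->'c', 6->'n', 5->'e', 4->'r', 3->'e', 2->'f', 1->'e', 0->'r'), giving 'ecnerefer'.

'ecnerefer'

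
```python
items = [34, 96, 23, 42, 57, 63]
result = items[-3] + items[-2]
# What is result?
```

items has length 6. Negative index -3 maps to positive index 6 + (-3) = 3. items[3] = 42.
items has length 6. Negative index -2 maps to positive index 6 + (-2) = 4. items[4] = 57.
Sum: 42 + 57 = 99.

99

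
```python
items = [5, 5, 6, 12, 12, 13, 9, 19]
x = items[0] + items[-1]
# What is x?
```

items has length 8. items[0] = 5.
items has length 8. Negative index -1 maps to positive index 8 + (-1) = 7. items[7] = 19.
Sum: 5 + 19 = 24.

24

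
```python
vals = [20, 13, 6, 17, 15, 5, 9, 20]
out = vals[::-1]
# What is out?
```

vals has length 8. The slice vals[::-1] selects indices [7, 6, 5, 4, 3, 2, 1, 0] (7->20, 6->9, 5->5, 4->15, 3->17, 2->6, 1->13, 0->20), giving [20, 9, 5, 15, 17, 6, 13, 20].

[20, 9, 5, 15, 17, 6, 13, 20]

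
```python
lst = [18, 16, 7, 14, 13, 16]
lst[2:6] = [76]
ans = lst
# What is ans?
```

lst starts as [18, 16, 7, 14, 13, 16] (length 6). The slice lst[2:6] covers indices [2, 3, 4, 5] with values [7, 14, 13, 16]. Replacing that slice with [76] (different length) produces [18, 16, 76].

[18, 16, 76]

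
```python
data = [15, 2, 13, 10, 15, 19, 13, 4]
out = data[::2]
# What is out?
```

data has length 8. The slice data[::2] selects indices [0, 2, 4, 6] (0->15, 2->13, 4->15, 6->13), giving [15, 13, 15, 13].

[15, 13, 15, 13]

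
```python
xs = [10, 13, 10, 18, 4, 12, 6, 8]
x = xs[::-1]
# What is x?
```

xs has length 8. The slice xs[::-1] selects indices [7, 6, 5, 4, 3, 2, 1, 0] (7->8, 6->6, 5->12, 4->4, 3->18, 2->10, 1->13, 0->10), giving [8, 6, 12, 4, 18, 10, 13, 10].

[8, 6, 12, 4, 18, 10, 13, 10]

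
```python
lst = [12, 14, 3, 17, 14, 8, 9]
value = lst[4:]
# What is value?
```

lst has length 7. The slice lst[4:] selects indices [4, 5, 6] (4->14, 5->8, 6->9), giving [14, 8, 9].

[14, 8, 9]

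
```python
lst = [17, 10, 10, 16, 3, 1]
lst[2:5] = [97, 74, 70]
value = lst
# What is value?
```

lst starts as [17, 10, 10, 16, 3, 1] (length 6). The slice lst[2:5] covers indices [2, 3, 4] with values [10, 16, 3]. Replacing that slice with [97, 74, 70] (same length) produces [17, 10, 97, 74, 70, 1].

[17, 10, 97, 74, 70, 1]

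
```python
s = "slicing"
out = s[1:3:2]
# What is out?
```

s has length 7. The slice s[1:3:2] selects indices [1] (1->'l'), giving 'l'.

'l'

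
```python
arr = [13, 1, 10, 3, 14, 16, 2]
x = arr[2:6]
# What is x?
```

arr has length 7. The slice arr[2:6] selects indices [2, 3, 4, 5] (2->10, 3->3, 4->14, 5->16), giving [10, 3, 14, 16].

[10, 3, 14, 16]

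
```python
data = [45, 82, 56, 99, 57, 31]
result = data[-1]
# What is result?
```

data has length 6. Negative index -1 maps to positive index 6 + (-1) = 5. data[5] = 31.

31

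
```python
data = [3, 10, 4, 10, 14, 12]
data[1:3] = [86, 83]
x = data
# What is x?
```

data starts as [3, 10, 4, 10, 14, 12] (length 6). The slice data[1:3] covers indices [1, 2] with values [10, 4]. Replacing that slice with [86, 83] (same length) produces [3, 86, 83, 10, 14, 12].

[3, 86, 83, 10, 14, 12]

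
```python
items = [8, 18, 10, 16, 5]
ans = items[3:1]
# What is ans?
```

items has length 5. The slice items[3:1] resolves to an empty index range, so the result is [].

[]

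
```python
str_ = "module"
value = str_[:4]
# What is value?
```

str_ has length 6. The slice str_[:4] selects indices [0, 1, 2, 3] (0->'m', 1->'o', 2->'d', 3->'u'), giving 'modu'.

'modu'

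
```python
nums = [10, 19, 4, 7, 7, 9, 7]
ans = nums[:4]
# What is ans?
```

nums has length 7. The slice nums[:4] selects indices [0, 1, 2, 3] (0->10, 1->19, 2->4, 3->7), giving [10, 19, 4, 7].

[10, 19, 4, 7]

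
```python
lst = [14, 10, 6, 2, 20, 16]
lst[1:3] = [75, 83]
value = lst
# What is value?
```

lst starts as [14, 10, 6, 2, 20, 16] (length 6). The slice lst[1:3] covers indices [1, 2] with values [10, 6]. Replacing that slice with [75, 83] (same length) produces [14, 75, 83, 2, 20, 16].

[14, 75, 83, 2, 20, 16]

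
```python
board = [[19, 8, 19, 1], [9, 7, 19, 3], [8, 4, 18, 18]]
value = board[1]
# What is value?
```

board has 3 rows. Row 1 is [9, 7, 19, 3].

[9, 7, 19, 3]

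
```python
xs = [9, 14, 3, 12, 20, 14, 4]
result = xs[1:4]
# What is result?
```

xs has length 7. The slice xs[1:4] selects indices [1, 2, 3] (1->14, 2->3, 3->12), giving [14, 3, 12].

[14, 3, 12]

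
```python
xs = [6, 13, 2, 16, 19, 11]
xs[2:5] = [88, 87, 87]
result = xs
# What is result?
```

xs starts as [6, 13, 2, 16, 19, 11] (length 6). The slice xs[2:5] covers indices [2, 3, 4] with values [2, 16, 19]. Replacing that slice with [88, 87, 87] (same length) produces [6, 13, 88, 87, 87, 11].

[6, 13, 88, 87, 87, 11]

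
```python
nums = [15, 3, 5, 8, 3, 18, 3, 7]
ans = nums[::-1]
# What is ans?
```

nums has length 8. The slice nums[::-1] selects indices [7, 6, 5, 4, 3, 2, 1, 0] (7->7, 6->3, 5->18, 4->3, 3->8, 2->5, 1->3, 0->15), giving [7, 3, 18, 3, 8, 5, 3, 15].

[7, 3, 18, 3, 8, 5, 3, 15]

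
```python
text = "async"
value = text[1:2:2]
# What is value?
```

text has length 5. The slice text[1:2:2] selects indices [1] (1->'s'), giving 's'.

's'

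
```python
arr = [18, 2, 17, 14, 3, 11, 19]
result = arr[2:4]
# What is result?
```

arr has length 7. The slice arr[2:4] selects indices [2, 3] (2->17, 3->14), giving [17, 14].

[17, 14]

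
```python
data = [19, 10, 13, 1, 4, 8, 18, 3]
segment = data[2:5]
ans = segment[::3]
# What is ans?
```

data has length 8. The slice data[2:5] selects indices [2, 3, 4] (2->13, 3->1, 4->4), giving [13, 1, 4]. So segment = [13, 1, 4]. segment has length 3. The slice segment[::3] selects indices [0] (0->13), giving [13].

[13]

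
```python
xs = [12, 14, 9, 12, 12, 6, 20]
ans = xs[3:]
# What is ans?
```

xs has length 7. The slice xs[3:] selects indices [3, 4, 5, 6] (3->12, 4->12, 5->6, 6->20), giving [12, 12, 6, 20].

[12, 12, 6, 20]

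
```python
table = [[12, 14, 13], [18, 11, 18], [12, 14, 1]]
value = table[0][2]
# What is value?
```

table[0] = [12, 14, 13]. Taking column 2 of that row yields 13.

13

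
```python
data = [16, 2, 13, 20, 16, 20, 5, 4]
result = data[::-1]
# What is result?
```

data has length 8. The slice data[::-1] selects indices [7, 6, 5, 4, 3, 2, 1, 0] (7->4, 6->5, 5->20, 4->16, 3->20, 2->13, 1->2, 0->16), giving [4, 5, 20, 16, 20, 13, 2, 16].

[4, 5, 20, 16, 20, 13, 2, 16]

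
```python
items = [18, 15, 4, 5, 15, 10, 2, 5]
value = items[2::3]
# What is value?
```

items has length 8. The slice items[2::3] selects indices [2, 5] (2->4, 5->10), giving [4, 10].

[4, 10]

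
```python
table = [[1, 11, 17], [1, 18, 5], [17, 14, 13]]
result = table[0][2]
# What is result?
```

table[0] = [1, 11, 17]. Taking column 2 of that row yields 17.

17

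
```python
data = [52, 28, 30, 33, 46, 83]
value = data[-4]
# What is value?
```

data has length 6. Negative index -4 maps to positive index 6 + (-4) = 2. data[2] = 30.

30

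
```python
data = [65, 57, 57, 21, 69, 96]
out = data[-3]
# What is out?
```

data has length 6. Negative index -3 maps to positive index 6 + (-3) = 3. data[3] = 21.

21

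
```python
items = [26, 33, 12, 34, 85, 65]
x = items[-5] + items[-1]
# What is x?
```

items has length 6. Negative index -5 maps to positive index 6 + (-5) = 1. items[1] = 33.
items has length 6. Negative index -1 maps to positive index 6 + (-1) = 5. items[5] = 65.
Sum: 33 + 65 = 98.

98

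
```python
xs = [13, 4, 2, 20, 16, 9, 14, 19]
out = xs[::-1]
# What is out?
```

xs has length 8. The slice xs[::-1] selects indices [7, 6, 5, 4, 3, 2, 1, 0] (7->19, 6->14, 5->9, 4->16, 3->20, 2->2, 1->4, 0->13), giving [19, 14, 9, 16, 20, 2, 4, 13].

[19, 14, 9, 16, 20, 2, 4, 13]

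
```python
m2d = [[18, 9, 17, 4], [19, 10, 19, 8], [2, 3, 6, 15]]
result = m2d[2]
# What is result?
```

m2d has 3 rows. Row 2 is [2, 3, 6, 15].

[2, 3, 6, 15]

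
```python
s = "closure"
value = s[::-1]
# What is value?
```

s has length 7. The slice s[::-1] selects indices [6, 5, 4, 3, 2, 1, 0] (6->'e', 5->'r', 4->'u', 3->'s', 2->'o', 1->'l', 0->'c'), giving 'erusolc'.

'erusolc'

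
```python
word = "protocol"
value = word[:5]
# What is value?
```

word has length 8. The slice word[:5] selects indices [0, 1, 2, 3, 4] (0->'p', 1->'r', 2->'o', 3->'t', 4->'o'), giving 'proto'.

'proto'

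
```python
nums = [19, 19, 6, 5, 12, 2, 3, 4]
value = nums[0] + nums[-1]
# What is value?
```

nums has length 8. nums[0] = 19.
nums has length 8. Negative index -1 maps to positive index 8 + (-1) = 7. nums[7] = 4.
Sum: 19 + 4 = 23.

23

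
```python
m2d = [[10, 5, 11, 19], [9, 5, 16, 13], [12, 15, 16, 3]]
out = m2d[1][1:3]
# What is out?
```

m2d[1] = [9, 5, 16, 13]. m2d[1] has length 4. The slice m2d[1][1:3] selects indices [1, 2] (1->5, 2->16), giving [5, 16].

[5, 16]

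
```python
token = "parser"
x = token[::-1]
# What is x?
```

token has length 6. The slice token[::-1] selects indices [5, 4, 3, 2, 1, 0] (5->'r', 4->'e', 3->'s', 2->'r', 1->'a', 0->'p'), giving 'resrap'.

'resrap'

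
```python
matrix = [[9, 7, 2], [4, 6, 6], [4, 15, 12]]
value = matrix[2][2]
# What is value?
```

matrix[2] = [4, 15, 12]. Taking column 2 of that row yields 12.

12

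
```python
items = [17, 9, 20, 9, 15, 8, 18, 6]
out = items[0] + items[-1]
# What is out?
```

items has length 8. items[0] = 17.
items has length 8. Negative index -1 maps to positive index 8 + (-1) = 7. items[7] = 6.
Sum: 17 + 6 = 23.

23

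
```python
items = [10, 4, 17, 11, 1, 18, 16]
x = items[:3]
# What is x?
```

items has length 7. The slice items[:3] selects indices [0, 1, 2] (0->10, 1->4, 2->17), giving [10, 4, 17].

[10, 4, 17]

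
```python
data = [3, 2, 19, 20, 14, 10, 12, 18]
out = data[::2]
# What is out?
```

data has length 8. The slice data[::2] selects indices [0, 2, 4, 6] (0->3, 2->19, 4->14, 6->12), giving [3, 19, 14, 12].

[3, 19, 14, 12]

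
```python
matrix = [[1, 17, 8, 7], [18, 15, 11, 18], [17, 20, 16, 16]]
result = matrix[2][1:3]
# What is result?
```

matrix[2] = [17, 20, 16, 16]. matrix[2] has length 4. The slice matrix[2][1:3] selects indices [1, 2] (1->20, 2->16), giving [20, 16].

[20, 16]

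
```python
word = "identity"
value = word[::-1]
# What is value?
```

word has length 8. The slice word[::-1] selects indices [7, 6, 5, 4, 3, 2, 1, 0] (7->'y', 6->'t', 5->'i', 4->'t', 3->'n', 2->'e', 1->'d', 0->'i'), giving 'ytitnedi'.

'ytitnedi'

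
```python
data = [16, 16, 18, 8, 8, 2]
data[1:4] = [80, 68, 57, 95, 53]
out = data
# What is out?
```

data starts as [16, 16, 18, 8, 8, 2] (length 6). The slice data[1:4] covers indices [1, 2, 3] with values [16, 18, 8]. Replacing that slice with [80, 68, 57, 95, 53] (different length) produces [16, 80, 68, 57, 95, 53, 8, 2].

[16, 80, 68, 57, 95, 53, 8, 2]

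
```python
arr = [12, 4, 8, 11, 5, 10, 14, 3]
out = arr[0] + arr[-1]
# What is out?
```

arr has length 8. arr[0] = 12.
arr has length 8. Negative index -1 maps to positive index 8 + (-1) = 7. arr[7] = 3.
Sum: 12 + 3 = 15.

15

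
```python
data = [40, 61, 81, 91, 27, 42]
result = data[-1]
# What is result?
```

data has length 6. Negative index -1 maps to positive index 6 + (-1) = 5. data[5] = 42.

42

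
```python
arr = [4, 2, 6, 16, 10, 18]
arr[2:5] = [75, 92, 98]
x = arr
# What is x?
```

arr starts as [4, 2, 6, 16, 10, 18] (length 6). The slice arr[2:5] covers indices [2, 3, 4] with values [6, 16, 10]. Replacing that slice with [75, 92, 98] (same length) produces [4, 2, 75, 92, 98, 18].

[4, 2, 75, 92, 98, 18]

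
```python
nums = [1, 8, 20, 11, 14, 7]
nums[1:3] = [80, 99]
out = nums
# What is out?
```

nums starts as [1, 8, 20, 11, 14, 7] (length 6). The slice nums[1:3] covers indices [1, 2] with values [8, 20]. Replacing that slice with [80, 99] (same length) produces [1, 80, 99, 11, 14, 7].

[1, 80, 99, 11, 14, 7]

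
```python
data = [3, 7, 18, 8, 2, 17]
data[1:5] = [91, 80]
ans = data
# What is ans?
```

data starts as [3, 7, 18, 8, 2, 17] (length 6). The slice data[1:5] covers indices [1, 2, 3, 4] with values [7, 18, 8, 2]. Replacing that slice with [91, 80] (different length) produces [3, 91, 80, 17].

[3, 91, 80, 17]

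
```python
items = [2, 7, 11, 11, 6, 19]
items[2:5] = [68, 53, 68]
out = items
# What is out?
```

items starts as [2, 7, 11, 11, 6, 19] (length 6). The slice items[2:5] covers indices [2, 3, 4] with values [11, 11, 6]. Replacing that slice with [68, 53, 68] (same length) produces [2, 7, 68, 53, 68, 19].

[2, 7, 68, 53, 68, 19]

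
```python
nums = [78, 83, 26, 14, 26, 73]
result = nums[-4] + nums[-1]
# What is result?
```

nums has length 6. Negative index -4 maps to positive index 6 + (-4) = 2. nums[2] = 26.
nums has length 6. Negative index -1 maps to positive index 6 + (-1) = 5. nums[5] = 73.
Sum: 26 + 73 = 99.

99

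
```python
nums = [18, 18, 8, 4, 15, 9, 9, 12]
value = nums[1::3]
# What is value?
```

nums has length 8. The slice nums[1::3] selects indices [1, 4, 7] (1->18, 4->15, 7->12), giving [18, 15, 12].

[18, 15, 12]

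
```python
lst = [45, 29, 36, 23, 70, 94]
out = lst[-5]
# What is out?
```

lst has length 6. Negative index -5 maps to positive index 6 + (-5) = 1. lst[1] = 29.

29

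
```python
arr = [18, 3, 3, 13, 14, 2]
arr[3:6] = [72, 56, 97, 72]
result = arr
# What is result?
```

arr starts as [18, 3, 3, 13, 14, 2] (length 6). The slice arr[3:6] covers indices [3, 4, 5] with values [13, 14, 2]. Replacing that slice with [72, 56, 97, 72] (different length) produces [18, 3, 3, 72, 56, 97, 72].

[18, 3, 3, 72, 56, 97, 72]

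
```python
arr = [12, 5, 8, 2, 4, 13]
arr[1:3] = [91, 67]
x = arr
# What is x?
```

arr starts as [12, 5, 8, 2, 4, 13] (length 6). The slice arr[1:3] covers indices [1, 2] with values [5, 8]. Replacing that slice with [91, 67] (same length) produces [12, 91, 67, 2, 4, 13].

[12, 91, 67, 2, 4, 13]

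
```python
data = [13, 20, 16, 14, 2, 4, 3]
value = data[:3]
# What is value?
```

data has length 7. The slice data[:3] selects indices [0, 1, 2] (0->13, 1->20, 2->16), giving [13, 20, 16].

[13, 20, 16]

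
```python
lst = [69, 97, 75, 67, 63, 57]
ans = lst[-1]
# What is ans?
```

lst has length 6. Negative index -1 maps to positive index 6 + (-1) = 5. lst[5] = 57.

57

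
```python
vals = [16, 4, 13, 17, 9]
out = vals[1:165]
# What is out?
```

vals has length 5. The slice vals[1:165] selects indices [1, 2, 3, 4] (1->4, 2->13, 3->17, 4->9), giving [4, 13, 17, 9].

[4, 13, 17, 9]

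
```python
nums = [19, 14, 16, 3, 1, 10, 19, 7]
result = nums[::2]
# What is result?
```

nums has length 8. The slice nums[::2] selects indices [0, 2, 4, 6] (0->19, 2->16, 4->1, 6->19), giving [19, 16, 1, 19].

[19, 16, 1, 19]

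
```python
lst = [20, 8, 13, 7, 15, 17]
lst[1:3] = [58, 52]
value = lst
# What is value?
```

lst starts as [20, 8, 13, 7, 15, 17] (length 6). The slice lst[1:3] covers indices [1, 2] with values [8, 13]. Replacing that slice with [58, 52] (same length) produces [20, 58, 52, 7, 15, 17].

[20, 58, 52, 7, 15, 17]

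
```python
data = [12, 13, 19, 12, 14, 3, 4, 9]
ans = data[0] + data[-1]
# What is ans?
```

data has length 8. data[0] = 12.
data has length 8. Negative index -1 maps to positive index 8 + (-1) = 7. data[7] = 9.
Sum: 12 + 9 = 21.

21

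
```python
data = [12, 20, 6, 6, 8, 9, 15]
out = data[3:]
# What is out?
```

data has length 7. The slice data[3:] selects indices [3, 4, 5, 6] (3->6, 4->8, 5->9, 6->15), giving [6, 8, 9, 15].

[6, 8, 9, 15]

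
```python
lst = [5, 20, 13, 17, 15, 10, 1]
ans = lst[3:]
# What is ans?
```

lst has length 7. The slice lst[3:] selects indices [3, 4, 5, 6] (3->17, 4->15, 5->10, 6->1), giving [17, 15, 10, 1].

[17, 15, 10, 1]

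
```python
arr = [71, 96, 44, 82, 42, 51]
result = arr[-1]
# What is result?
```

arr has length 6. Negative index -1 maps to positive index 6 + (-1) = 5. arr[5] = 51.

51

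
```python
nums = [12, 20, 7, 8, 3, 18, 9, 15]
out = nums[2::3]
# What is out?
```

nums has length 8. The slice nums[2::3] selects indices [2, 5] (2->7, 5->18), giving [7, 18].

[7, 18]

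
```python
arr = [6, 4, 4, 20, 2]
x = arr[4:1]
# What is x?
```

arr has length 5. The slice arr[4:1] resolves to an empty index range, so the result is [].

[]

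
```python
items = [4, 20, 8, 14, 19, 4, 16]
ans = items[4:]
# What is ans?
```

items has length 7. The slice items[4:] selects indices [4, 5, 6] (4->19, 5->4, 6->16), giving [19, 4, 16].

[19, 4, 16]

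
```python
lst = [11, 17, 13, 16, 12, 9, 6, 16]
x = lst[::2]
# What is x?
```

lst has length 8. The slice lst[::2] selects indices [0, 2, 4, 6] (0->11, 2->13, 4->12, 6->6), giving [11, 13, 12, 6].

[11, 13, 12, 6]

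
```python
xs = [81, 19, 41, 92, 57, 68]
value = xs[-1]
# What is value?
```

xs has length 6. Negative index -1 maps to positive index 6 + (-1) = 5. xs[5] = 68.

68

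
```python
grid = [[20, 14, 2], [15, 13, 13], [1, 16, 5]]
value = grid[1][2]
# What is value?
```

grid[1] = [15, 13, 13]. Taking column 2 of that row yields 13.

13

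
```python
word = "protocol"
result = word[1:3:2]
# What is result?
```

word has length 8. The slice word[1:3:2] selects indices [1] (1->'r'), giving 'r'.

'r'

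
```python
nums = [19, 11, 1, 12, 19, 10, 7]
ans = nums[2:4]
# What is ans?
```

nums has length 7. The slice nums[2:4] selects indices [2, 3] (2->1, 3->12), giving [1, 12].

[1, 12]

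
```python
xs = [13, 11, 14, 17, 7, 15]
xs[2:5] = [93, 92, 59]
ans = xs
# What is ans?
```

xs starts as [13, 11, 14, 17, 7, 15] (length 6). The slice xs[2:5] covers indices [2, 3, 4] with values [14, 17, 7]. Replacing that slice with [93, 92, 59] (same length) produces [13, 11, 93, 92, 59, 15].

[13, 11, 93, 92, 59, 15]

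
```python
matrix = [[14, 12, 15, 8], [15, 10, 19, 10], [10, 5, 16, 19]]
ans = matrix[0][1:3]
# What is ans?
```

matrix[0] = [14, 12, 15, 8]. matrix[0] has length 4. The slice matrix[0][1:3] selects indices [1, 2] (1->12, 2->15), giving [12, 15].

[12, 15]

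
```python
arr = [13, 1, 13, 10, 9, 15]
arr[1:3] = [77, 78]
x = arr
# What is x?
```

arr starts as [13, 1, 13, 10, 9, 15] (length 6). The slice arr[1:3] covers indices [1, 2] with values [1, 13]. Replacing that slice with [77, 78] (same length) produces [13, 77, 78, 10, 9, 15].

[13, 77, 78, 10, 9, 15]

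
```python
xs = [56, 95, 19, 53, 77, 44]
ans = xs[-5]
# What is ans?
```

xs has length 6. Negative index -5 maps to positive index 6 + (-5) = 1. xs[1] = 95.

95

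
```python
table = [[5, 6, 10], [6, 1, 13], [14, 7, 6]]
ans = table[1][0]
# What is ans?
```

table[1] = [6, 1, 13]. Taking column 0 of that row yields 6.

6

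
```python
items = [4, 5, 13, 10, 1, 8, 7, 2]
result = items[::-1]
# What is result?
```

items has length 8. The slice items[::-1] selects indices [7, 6, 5, 4, 3, 2, 1, 0] (7->2, 6->7, 5->8, 4->1, 3->10, 2->13, 1->5, 0->4), giving [2, 7, 8, 1, 10, 13, 5, 4].

[2, 7, 8, 1, 10, 13, 5, 4]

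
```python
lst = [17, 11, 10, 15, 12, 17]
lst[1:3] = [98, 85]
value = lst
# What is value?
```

lst starts as [17, 11, 10, 15, 12, 17] (length 6). The slice lst[1:3] covers indices [1, 2] with values [11, 10]. Replacing that slice with [98, 85] (same length) produces [17, 98, 85, 15, 12, 17].

[17, 98, 85, 15, 12, 17]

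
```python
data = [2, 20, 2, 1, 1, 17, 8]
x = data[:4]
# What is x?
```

data has length 7. The slice data[:4] selects indices [0, 1, 2, 3] (0->2, 1->20, 2->2, 3->1), giving [2, 20, 2, 1].

[2, 20, 2, 1]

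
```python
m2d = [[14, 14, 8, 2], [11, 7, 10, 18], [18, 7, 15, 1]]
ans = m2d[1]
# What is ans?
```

m2d has 3 rows. Row 1 is [11, 7, 10, 18].

[11, 7, 10, 18]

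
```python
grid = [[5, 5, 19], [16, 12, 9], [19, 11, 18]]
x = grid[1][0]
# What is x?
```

grid[1] = [16, 12, 9]. Taking column 0 of that row yields 16.

16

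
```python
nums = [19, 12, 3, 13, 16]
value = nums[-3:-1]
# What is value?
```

nums has length 5. The slice nums[-3:-1] selects indices [2, 3] (2->3, 3->13), giving [3, 13].

[3, 13]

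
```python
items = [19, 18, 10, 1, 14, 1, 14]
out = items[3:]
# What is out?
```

items has length 7. The slice items[3:] selects indices [3, 4, 5, 6] (3->1, 4->14, 5->1, 6->14), giving [1, 14, 1, 14].

[1, 14, 1, 14]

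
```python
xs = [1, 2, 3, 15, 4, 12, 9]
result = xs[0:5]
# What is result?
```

xs has length 7. The slice xs[0:5] selects indices [0, 1, 2, 3, 4] (0->1, 1->2, 2->3, 3->15, 4->4), giving [1, 2, 3, 15, 4].

[1, 2, 3, 15, 4]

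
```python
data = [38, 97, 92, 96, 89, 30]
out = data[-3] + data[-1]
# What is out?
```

data has length 6. Negative index -3 maps to positive index 6 + (-3) = 3. data[3] = 96.
data has length 6. Negative index -1 maps to positive index 6 + (-1) = 5. data[5] = 30.
Sum: 96 + 30 = 126.

126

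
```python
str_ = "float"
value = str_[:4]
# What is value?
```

str_ has length 5. The slice str_[:4] selects indices [0, 1, 2, 3] (0->'f', 1->'l', 2->'o', 3->'a'), giving 'floa'.

'floa'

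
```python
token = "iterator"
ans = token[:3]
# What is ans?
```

token has length 8. The slice token[:3] selects indices [0, 1, 2] (0->'i', 1->'t', 2->'e'), giving 'ite'.

'ite'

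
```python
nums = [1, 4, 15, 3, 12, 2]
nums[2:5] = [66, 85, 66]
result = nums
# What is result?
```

nums starts as [1, 4, 15, 3, 12, 2] (length 6). The slice nums[2:5] covers indices [2, 3, 4] with values [15, 3, 12]. Replacing that slice with [66, 85, 66] (same length) produces [1, 4, 66, 85, 66, 2].

[1, 4, 66, 85, 66, 2]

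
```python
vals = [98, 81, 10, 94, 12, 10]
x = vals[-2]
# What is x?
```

vals has length 6. Negative index -2 maps to positive index 6 + (-2) = 4. vals[4] = 12.

12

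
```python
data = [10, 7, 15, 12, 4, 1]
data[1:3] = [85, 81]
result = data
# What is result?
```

data starts as [10, 7, 15, 12, 4, 1] (length 6). The slice data[1:3] covers indices [1, 2] with values [7, 15]. Replacing that slice with [85, 81] (same length) produces [10, 85, 81, 12, 4, 1].

[10, 85, 81, 12, 4, 1]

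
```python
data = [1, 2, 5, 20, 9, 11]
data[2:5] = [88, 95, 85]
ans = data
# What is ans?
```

data starts as [1, 2, 5, 20, 9, 11] (length 6). The slice data[2:5] covers indices [2, 3, 4] with values [5, 20, 9]. Replacing that slice with [88, 95, 85] (same length) produces [1, 2, 88, 95, 85, 11].

[1, 2, 88, 95, 85, 11]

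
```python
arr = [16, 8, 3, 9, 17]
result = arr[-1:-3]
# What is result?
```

arr has length 5. The slice arr[-1:-3] resolves to an empty index range, so the result is [].

[]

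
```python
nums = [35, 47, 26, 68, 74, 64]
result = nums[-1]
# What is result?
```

nums has length 6. Negative index -1 maps to positive index 6 + (-1) = 5. nums[5] = 64.

64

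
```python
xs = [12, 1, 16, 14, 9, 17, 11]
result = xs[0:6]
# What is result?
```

xs has length 7. The slice xs[0:6] selects indices [0, 1, 2, 3, 4, 5] (0->12, 1->1, 2->16, 3->14, 4->9, 5->17), giving [12, 1, 16, 14, 9, 17].

[12, 1, 16, 14, 9, 17]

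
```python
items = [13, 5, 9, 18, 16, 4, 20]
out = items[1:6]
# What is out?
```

items has length 7. The slice items[1:6] selects indices [1, 2, 3, 4, 5] (1->5, 2->9, 3->18, 4->16, 5->4), giving [5, 9, 18, 16, 4].

[5, 9, 18, 16, 4]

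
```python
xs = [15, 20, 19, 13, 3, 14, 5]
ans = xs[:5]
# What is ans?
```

xs has length 7. The slice xs[:5] selects indices [0, 1, 2, 3, 4] (0->15, 1->20, 2->19, 3->13, 4->3), giving [15, 20, 19, 13, 3].

[15, 20, 19, 13, 3]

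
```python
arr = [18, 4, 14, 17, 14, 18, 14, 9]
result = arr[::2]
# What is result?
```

arr has length 8. The slice arr[::2] selects indices [0, 2, 4, 6] (0->18, 2->14, 4->14, 6->14), giving [18, 14, 14, 14].

[18, 14, 14, 14]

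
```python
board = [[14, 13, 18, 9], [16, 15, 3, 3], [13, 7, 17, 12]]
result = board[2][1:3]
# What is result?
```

board[2] = [13, 7, 17, 12]. board[2] has length 4. The slice board[2][1:3] selects indices [1, 2] (1->7, 2->17), giving [7, 17].

[7, 17]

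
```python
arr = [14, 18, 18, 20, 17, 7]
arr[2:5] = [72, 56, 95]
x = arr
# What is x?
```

arr starts as [14, 18, 18, 20, 17, 7] (length 6). The slice arr[2:5] covers indices [2, 3, 4] with values [18, 20, 17]. Replacing that slice with [72, 56, 95] (same length) produces [14, 18, 72, 56, 95, 7].

[14, 18, 72, 56, 95, 7]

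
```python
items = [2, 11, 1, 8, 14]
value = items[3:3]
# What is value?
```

items has length 5. The slice items[3:3] resolves to an empty index range, so the result is [].

[]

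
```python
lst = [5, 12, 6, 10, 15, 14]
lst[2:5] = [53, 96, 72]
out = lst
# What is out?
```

lst starts as [5, 12, 6, 10, 15, 14] (length 6). The slice lst[2:5] covers indices [2, 3, 4] with values [6, 10, 15]. Replacing that slice with [53, 96, 72] (same length) produces [5, 12, 53, 96, 72, 14].

[5, 12, 53, 96, 72, 14]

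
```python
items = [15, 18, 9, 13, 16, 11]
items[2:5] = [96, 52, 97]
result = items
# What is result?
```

items starts as [15, 18, 9, 13, 16, 11] (length 6). The slice items[2:5] covers indices [2, 3, 4] with values [9, 13, 16]. Replacing that slice with [96, 52, 97] (same length) produces [15, 18, 96, 52, 97, 11].

[15, 18, 96, 52, 97, 11]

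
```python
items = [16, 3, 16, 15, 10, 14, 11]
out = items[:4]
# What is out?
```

items has length 7. The slice items[:4] selects indices [0, 1, 2, 3] (0->16, 1->3, 2->16, 3->15), giving [16, 3, 16, 15].

[16, 3, 16, 15]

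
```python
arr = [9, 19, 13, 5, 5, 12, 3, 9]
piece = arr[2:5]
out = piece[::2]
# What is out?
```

arr has length 8. The slice arr[2:5] selects indices [2, 3, 4] (2->13, 3->5, 4->5), giving [13, 5, 5]. So piece = [13, 5, 5]. piece has length 3. The slice piece[::2] selects indices [0, 2] (0->13, 2->5), giving [13, 5].

[13, 5]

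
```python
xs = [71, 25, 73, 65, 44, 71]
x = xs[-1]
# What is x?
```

xs has length 6. Negative index -1 maps to positive index 6 + (-1) = 5. xs[5] = 71.

71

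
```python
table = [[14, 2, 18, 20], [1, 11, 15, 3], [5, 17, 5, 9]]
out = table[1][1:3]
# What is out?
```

table[1] = [1, 11, 15, 3]. table[1] has length 4. The slice table[1][1:3] selects indices [1, 2] (1->11, 2->15), giving [11, 15].

[11, 15]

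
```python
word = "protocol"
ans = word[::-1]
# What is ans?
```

word has length 8. The slice word[::-1] selects indices [7, 6, 5, 4, 3, 2, 1, 0] (7->'l', 6->'o', 5->'c', 4->'o', 3->'t', 2->'o', 1->'r', 0->'p'), giving 'locotorp'.

'locotorp'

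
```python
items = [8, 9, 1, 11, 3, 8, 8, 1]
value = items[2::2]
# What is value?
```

items has length 8. The slice items[2::2] selects indices [2, 4, 6] (2->1, 4->3, 6->8), giving [1, 3, 8].

[1, 3, 8]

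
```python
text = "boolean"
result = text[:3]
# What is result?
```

text has length 7. The slice text[:3] selects indices [0, 1, 2] (0->'b', 1->'o', 2->'o'), giving 'boo'.

'boo'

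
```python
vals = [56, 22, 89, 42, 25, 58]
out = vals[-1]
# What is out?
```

vals has length 6. Negative index -1 maps to positive index 6 + (-1) = 5. vals[5] = 58.

58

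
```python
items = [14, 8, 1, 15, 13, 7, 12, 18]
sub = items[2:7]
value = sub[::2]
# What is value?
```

items has length 8. The slice items[2:7] selects indices [2, 3, 4, 5, 6] (2->1, 3->15, 4->13, 5->7, 6->12), giving [1, 15, 13, 7, 12]. So sub = [1, 15, 13, 7, 12]. sub has length 5. The slice sub[::2] selects indices [0, 2, 4] (0->1, 2->13, 4->12), giving [1, 13, 12].

[1, 13, 12]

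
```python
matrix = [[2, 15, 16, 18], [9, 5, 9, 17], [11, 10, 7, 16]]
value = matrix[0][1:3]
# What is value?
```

matrix[0] = [2, 15, 16, 18]. matrix[0] has length 4. The slice matrix[0][1:3] selects indices [1, 2] (1->15, 2->16), giving [15, 16].

[15, 16]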